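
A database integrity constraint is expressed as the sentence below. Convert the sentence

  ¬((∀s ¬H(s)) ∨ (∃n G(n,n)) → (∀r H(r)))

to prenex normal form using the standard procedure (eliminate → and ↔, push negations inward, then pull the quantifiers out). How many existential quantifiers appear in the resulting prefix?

2

First replace A → B with ¬A ∨ B.
  ¬(¬((∀s ¬H(s)) ∨ (∃n G(n,n))) ∨ (∀r H(r)))
Push ¬ through the quantifiers and connectives to reach negation normal form:
  ((∀s ¬H(s)) ∨ (∃n G(n,n))) ∧ (∃r ¬H(r))
Pull the quantifiers to the front (each side's bound variable is not free in the other side):
  ∀s ∃n ∃r ((¬H(s) ∨ G(n,n)) ∧ ¬H(r))
The prefix is ∀s ∃n ∃r: 1 universal, 2 existential.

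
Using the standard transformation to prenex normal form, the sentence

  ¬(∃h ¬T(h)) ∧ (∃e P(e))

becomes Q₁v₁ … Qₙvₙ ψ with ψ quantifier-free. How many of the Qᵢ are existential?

Push ¬ through the quantifiers and connectives to reach negation normal form:
  (∀h T(h)) ∧ (∃e P(e))
Finally move all quantifiers to the prefix:
  ∀h ∃e (T(h) ∧ P(e))
The prefix is ∀h ∃e: 1 universal, 1 existential.

1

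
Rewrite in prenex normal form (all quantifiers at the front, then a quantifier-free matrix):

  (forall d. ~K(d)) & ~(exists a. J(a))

forall d. forall a. (~K(d) & ~J(a))

Push ¬ through the quantifiers and connectives to reach negation normal form:
  (forall d. ~K(d)) & (forall a. ~J(a))
All bound variables are already distinct, so no renaming is needed.
Pull the quantifiers to the front (each side's bound variable is not free in the other side):
  forall d. forall a. (~K(d) & ~J(a))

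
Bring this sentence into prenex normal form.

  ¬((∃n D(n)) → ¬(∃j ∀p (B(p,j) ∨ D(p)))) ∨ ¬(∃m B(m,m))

∃n ∃j ∀p ∀m (D(n) ∧ (B(p,j) ∨ D(p)) ∨ ¬B(m,m))

First replace A → B with ¬A ∨ B.
  ¬(¬(∃n D(n)) ∨ ¬(∃j ∀p (B(p,j) ∨ D(p)))) ∨ ¬(∃m B(m,m))
Drive negations inward (¬∀x A ≡ ∃x ¬A, ¬∃x A ≡ ∀x ¬A, De Morgan for ∧/∨):
  (∃n D(n)) ∧ (∃j ∀p (B(p,j) ∨ D(p))) ∨ (∀m ¬B(m,m))
All bound variables are already distinct, so no renaming is needed.
Finally move all quantifiers to the prefix:
  ∃n ∃j ∀p ∀m (D(n) ∧ (B(p,j) ∨ D(p)) ∨ ¬B(m,m))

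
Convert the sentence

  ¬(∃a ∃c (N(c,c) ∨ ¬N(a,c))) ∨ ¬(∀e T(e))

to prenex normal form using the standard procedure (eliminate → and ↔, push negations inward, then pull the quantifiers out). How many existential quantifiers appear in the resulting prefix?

1

Move each ¬ inward, flipping quantifiers it crosses:
  (∀a ∀c (¬N(c,c) ∧ N(a,c))) ∨ (∃e ¬T(e))
All bound variables are already distinct, so no renaming is needed.
Extract every quantifier outward, since the variables are now distinct and don't occur free across branches:
  ∀a ∀c ∃e (¬N(c,c) ∧ N(a,c) ∨ ¬T(e))
The prefix is ∀a ∀c ∃e: 2 universal, 1 existential.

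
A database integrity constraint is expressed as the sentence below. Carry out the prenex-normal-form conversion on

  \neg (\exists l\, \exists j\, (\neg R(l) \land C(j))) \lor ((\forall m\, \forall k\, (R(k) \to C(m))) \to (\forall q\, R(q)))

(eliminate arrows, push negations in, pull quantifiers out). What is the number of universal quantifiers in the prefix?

3

Eliminate → and ↔ using ¬ and ∨.
  \neg (\exists l\, \exists j\, (\neg R(l) \land C(j))) \lor \neg (\forall m\, \forall k\, (\neg R(k) \lor C(m))) \lor (\forall q\, R(q))
Move each ¬ inward, flipping quantifiers it crosses:
  (\forall l\, \forall j\, (R(l) \lor \neg C(j))) \lor (\exists m\, \exists k\, (R(k) \land \neg C(m))) \lor (\forall q\, R(q))
Extract every quantifier outward, since the variables are now distinct and don't occur free across branches:
  \forall l\, \forall j\, \exists m\, \exists k\, \forall q\, (R(l) \lor \neg C(j) \lor R(k) \land \neg C(m) \lor R(q))
The prefix is \forall l \forall j \exists m \exists k \forall q: 3 universal, 2 existential.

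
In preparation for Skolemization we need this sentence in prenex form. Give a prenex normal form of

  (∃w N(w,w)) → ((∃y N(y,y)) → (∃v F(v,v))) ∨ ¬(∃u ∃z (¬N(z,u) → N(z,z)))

∀w ∀y ∃v ∀u ∀z (¬N(w,w) ∨ ¬N(y,y) ∨ F(v,v) ∨ ¬N(z,u) ∧ ¬N(z,z))

Eliminate → and ↔ using ¬ and ∨.
  ¬(∃w N(w,w)) ∨ ¬(∃y N(y,y)) ∨ (∃v F(v,v)) ∨ ¬(∃u ∃z (¬¬N(z,u) ∨ N(z,z)))
Drive negations inward (¬∀x A ≡ ∃x ¬A, ¬∃x A ≡ ∀x ¬A, De Morgan for ∧/∨):
  (∀w ¬N(w,w)) ∨ (∀y ¬N(y,y)) ∨ (∃v F(v,v)) ∨ (∀u ∀z (¬N(z,u) ∧ ¬N(z,z)))
All bound variables are already distinct, so no renaming is needed.
Pull the quantifiers to the front (each side's bound variable is not free in the other side):
  ∀w ∀y ∃v ∀u ∀z (¬N(w,w) ∨ ¬N(y,y) ∨ F(v,v) ∨ ¬N(z,u) ∧ ¬N(z,z))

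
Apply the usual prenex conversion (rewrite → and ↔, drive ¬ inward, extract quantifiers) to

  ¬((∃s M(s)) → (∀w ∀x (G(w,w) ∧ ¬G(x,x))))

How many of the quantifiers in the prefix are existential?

3

Rewrite implications/biconditionals: A → B as ¬A ∨ B.
  ¬(¬(∃s M(s)) ∨ (∀w ∀x (G(w,w) ∧ ¬G(x,x))))
Push ¬ through the quantifiers and connectives to reach negation normal form:
  (∃s M(s)) ∧ (∃w ∃x (¬G(w,w) ∨ G(x,x)))
All bound variables are already distinct, so no renaming is needed.
Extract every quantifier outward, since the variables are now distinct and don't occur free across branches:
  ∃s ∃w ∃x (M(s) ∧ (¬G(w,w) ∨ G(x,x)))
The prefix is ∃s ∃w ∃x: 0 universal, 3 existential.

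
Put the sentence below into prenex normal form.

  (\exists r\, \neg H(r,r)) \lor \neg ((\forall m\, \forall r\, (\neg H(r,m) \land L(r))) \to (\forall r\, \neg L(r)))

Eliminate → and ↔ using ¬ and ∨.
  (\exists r\, \neg H(r,r)) \lor \neg (\neg (\forall m\, \forall r\, (\neg H(r,m) \land L(r))) \lor (\forall r\, \neg L(r)))
Push ¬ through the quantifiers and connectives to reach negation normal form:
  (\exists r\, \neg H(r,r)) \lor (\forall m\, \forall r\, (\neg H(r,m) \land L(r))) \land (\exists r\, L(r))
Give each quantifier a distinct variable: r↦t, r↦y1.
  (\exists r\, \neg H(r,r)) \lor (\forall m\, \forall t\, (\neg H(t,m) \land L(t))) \land (\exists y1\, L(y1))
Pull the quantifiers to the front (each side's bound variable is not free in the other side):
  \exists r\, \forall m\, \forall t\, \exists y1\, (\neg H(r,r) \lor \neg H(t,m) \land L(t) \land L(y1))

\exists r\, \forall m\, \forall t\, \exists y1\, (\neg H(r,r) \lor \neg H(t,m) \land L(t) \land L(y1))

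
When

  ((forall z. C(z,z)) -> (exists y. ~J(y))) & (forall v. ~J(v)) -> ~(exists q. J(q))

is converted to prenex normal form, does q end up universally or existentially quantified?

universal

First replace A → B with ¬A ∨ B.
  ~((~(forall z. C(z,z)) | (exists y. ~J(y))) & (forall v. ~J(v))) | ~(exists q. J(q))
Push ¬ through the quantifiers and connectives to reach negation normal form:
  (forall z. C(z,z)) & (forall y. J(y)) | (exists v. J(v)) | (forall q. ~J(q))
Extract every quantifier outward, since the variables are now distinct and don't occur free across branches:
  forall z. forall y. exists v. forall q. (C(z,z) & J(y) | J(v) | ~J(q))
The quantifier exists q sits under an odd number of negations (counting the antecedent side of each →), so it flips to forall q.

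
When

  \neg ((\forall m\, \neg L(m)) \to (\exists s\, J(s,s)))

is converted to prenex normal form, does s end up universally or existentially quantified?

universal

First replace A → B with ¬A ∨ B.
  \neg (\neg (\forall m\, \neg L(m)) \lor (\exists s\, J(s,s)))
Move each ¬ inward, flipping quantifiers it crosses:
  (\forall m\, \neg L(m)) \land (\forall s\, \neg J(s,s))
All bound variables are already distinct, so no renaming is needed.
Extract every quantifier outward, since the variables are now distinct and don't occur free across branches:
  \forall m\, \forall s\, (\neg L(m) \land \neg J(s,s))
The quantifier \exists s sits under an odd number of negations (counting the antecedent side of each →), so it flips to \forall s.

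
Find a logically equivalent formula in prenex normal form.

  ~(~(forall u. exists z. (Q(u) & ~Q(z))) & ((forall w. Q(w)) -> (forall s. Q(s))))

First replace A → B with ¬A ∨ B.
  ~(~(forall u. exists z. (Q(u) & ~Q(z))) & (~(forall w. Q(w)) | (forall s. Q(s))))
Push ¬ through the quantifiers and connectives to reach negation normal form:
  (forall u. exists z. (Q(u) & ~Q(z))) | (forall w. Q(w)) & (exists s. ~Q(s))
All bound variables are already distinct, so no renaming is needed.
Extract every quantifier outward, since the variables are now distinct and don't occur free across branches:
  forall u. exists z. forall w. exists s. (Q(u) & ~Q(z) | Q(w) & ~Q(s))

forall u. exists z. forall w. exists s. (Q(u) & ~Q(z) | Q(w) & ~Q(s))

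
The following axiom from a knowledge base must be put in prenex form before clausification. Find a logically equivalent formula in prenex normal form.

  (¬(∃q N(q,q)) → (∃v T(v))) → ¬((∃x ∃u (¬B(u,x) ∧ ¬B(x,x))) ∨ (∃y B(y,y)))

∀q ∀v ∀x ∀u ∀y (¬N(q,q) ∧ ¬T(v) ∨ (B(u,x) ∨ B(x,x)) ∧ ¬B(y,y))

Rewrite implications/biconditionals: A → B as ¬A ∨ B.
  ¬(¬¬(∃q N(q,q)) ∨ (∃v T(v))) ∨ ¬((∃x ∃u (¬B(u,x) ∧ ¬B(x,x))) ∨ (∃y B(y,y)))
Move each ¬ inward, flipping quantifiers it crosses:
  (∀q ¬N(q,q)) ∧ (∀v ¬T(v)) ∨ (∀x ∀u (B(u,x) ∨ B(x,x))) ∧ (∀y ¬B(y,y))
Finally move all quantifiers to the prefix:
  ∀q ∀v ∀x ∀u ∀y (¬N(q,q) ∧ ¬T(v) ∨ (B(u,x) ∨ B(x,x)) ∧ ¬B(y,y))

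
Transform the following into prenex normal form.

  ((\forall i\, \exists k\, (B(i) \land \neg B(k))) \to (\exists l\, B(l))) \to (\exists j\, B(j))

\forall i\, \exists k\, \forall l\, \exists j\, (B(i) \land \neg B(k) \land \neg B(l) \lor B(j))

First replace A → B with ¬A ∨ B.
  \neg (\neg (\forall i\, \exists k\, (B(i) \land \neg B(k))) \lor (\exists l\, B(l))) \lor (\exists j\, B(j))
Move each ¬ inward, flipping quantifiers it crosses:
  (\forall i\, \exists k\, (B(i) \land \neg B(k))) \land (\forall l\, \neg B(l)) \lor (\exists j\, B(j))
Pull the quantifiers to the front (each side's bound variable is not free in the other side):
  \forall i\, \exists k\, \forall l\, \exists j\, (B(i) \land \neg B(k) \land \neg B(l) \lor B(j))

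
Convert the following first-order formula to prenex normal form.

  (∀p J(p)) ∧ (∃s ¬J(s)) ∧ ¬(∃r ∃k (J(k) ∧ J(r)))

∀p ∃s ∀r ∀k (J(p) ∧ ¬J(s) ∧ (¬J(k) ∨ ¬J(r)))

Move each ¬ inward, flipping quantifiers it crosses:
  (∀p J(p)) ∧ (∃s ¬J(s)) ∧ (∀r ∀k (¬J(k) ∨ ¬J(r)))
All bound variables are already distinct, so no renaming is needed.
Finally move all quantifiers to the prefix:
  ∀p ∃s ∀r ∀k (J(p) ∧ ¬J(s) ∧ (¬J(k) ∨ ¬J(r)))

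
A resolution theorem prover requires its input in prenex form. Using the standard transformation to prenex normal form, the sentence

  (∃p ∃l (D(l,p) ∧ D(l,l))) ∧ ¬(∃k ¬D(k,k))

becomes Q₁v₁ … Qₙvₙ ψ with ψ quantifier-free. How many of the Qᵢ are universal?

1

Drive negations inward (¬∀x A ≡ ∃x ¬A, ¬∃x A ≡ ∀x ¬A, De Morgan for ∧/∨):
  (∃p ∃l (D(l,p) ∧ D(l,l))) ∧ (∀k D(k,k))
Finally move all quantifiers to the prefix:
  ∃p ∃l ∀k (D(l,p) ∧ D(l,l) ∧ D(k,k))
The prefix is ∃p ∃l ∀k: 1 universal, 2 existential.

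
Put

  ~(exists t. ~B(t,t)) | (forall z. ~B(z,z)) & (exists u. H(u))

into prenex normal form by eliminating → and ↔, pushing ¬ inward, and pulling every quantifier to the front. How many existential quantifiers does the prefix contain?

1

Move each ¬ inward, flipping quantifiers it crosses:
  (forall t. B(t,t)) | (forall z. ~B(z,z)) & (exists u. H(u))
Extract every quantifier outward, since the variables are now distinct and don't occur free across branches:
  forall t. forall z. exists u. (B(t,t) | ~B(z,z) & H(u))
The prefix is forall t forall z exists u: 2 universal, 1 existential.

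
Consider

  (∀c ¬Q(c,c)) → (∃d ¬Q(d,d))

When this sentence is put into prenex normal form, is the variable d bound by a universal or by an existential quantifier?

First replace A → B with ¬A ∨ B.
  ¬(∀c ¬Q(c,c)) ∨ (∃d ¬Q(d,d))
Drive negations inward (¬∀x A ≡ ∃x ¬A, ¬∃x A ≡ ∀x ¬A, De Morgan for ∧/∨):
  (∃c Q(c,c)) ∨ (∃d ¬Q(d,d))
All bound variables are already distinct, so no renaming is needed.
Pull the quantifiers to the front (each side's bound variable is not free in the other side):
  ∃c ∃d (Q(c,c) ∨ ¬Q(d,d))
The quantifier ∃d sits under an even number of negations (counting the antecedent side of each →), so it remains existential.

existential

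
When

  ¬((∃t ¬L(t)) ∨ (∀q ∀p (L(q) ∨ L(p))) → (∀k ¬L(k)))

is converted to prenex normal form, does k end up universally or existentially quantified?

existential

First replace A → B with ¬A ∨ B.
  ¬(¬((∃t ¬L(t)) ∨ (∀q ∀p (L(q) ∨ L(p)))) ∨ (∀k ¬L(k)))
Push ¬ through the quantifiers and connectives to reach negation normal form:
  ((∃t ¬L(t)) ∨ (∀q ∀p (L(q) ∨ L(p)))) ∧ (∃k L(k))
Extract every quantifier outward, since the variables are now distinct and don't occur free across branches:
  ∃t ∀q ∀p ∃k ((¬L(t) ∨ L(q) ∨ L(p)) ∧ L(k))
The quantifier ∀k sits under an odd number of negations (counting the antecedent side of each →), so it flips to ∃k.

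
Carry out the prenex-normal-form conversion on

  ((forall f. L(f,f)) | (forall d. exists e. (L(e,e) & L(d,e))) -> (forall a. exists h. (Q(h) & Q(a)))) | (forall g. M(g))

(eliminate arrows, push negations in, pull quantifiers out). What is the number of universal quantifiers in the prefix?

3

Rewrite implications/biconditionals: A → B as ¬A ∨ B.
  ~((forall f. L(f,f)) | (forall d. exists e. (L(e,e) & L(d,e)))) | (forall a. exists h. (Q(h) & Q(a))) | (forall g. M(g))
Move each ¬ inward, flipping quantifiers it crosses:
  (exists f. ~L(f,f)) & (exists d. forall e. (~L(e,e) | ~L(d,e))) | (forall a. exists h. (Q(h) & Q(a))) | (forall g. M(g))
All bound variables are already distinct, so no renaming is needed.
Finally move all quantifiers to the prefix:
  exists f. exists d. forall e. forall a. exists h. forall g. (~L(f,f) & (~L(e,e) | ~L(d,e)) | Q(h) & Q(a) | M(g))
The prefix is exists f exists d forall e forall a exists h forall g: 3 universal, 3 existential.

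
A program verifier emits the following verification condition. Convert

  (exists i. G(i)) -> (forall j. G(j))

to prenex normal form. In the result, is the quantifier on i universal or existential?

Rewrite implications/biconditionals: A → B as ¬A ∨ B.
  ~(exists i. G(i)) | (forall j. G(j))
Move each ¬ inward, flipping quantifiers it crosses:
  (forall i. ~G(i)) | (forall j. G(j))
All bound variables are already distinct, so no renaming is needed.
Finally move all quantifiers to the prefix:
  forall i. forall j. (~G(i) | G(j))
The quantifier exists i sits under an odd number of negations (counting the antecedent side of each →), so it flips to forall i.

universal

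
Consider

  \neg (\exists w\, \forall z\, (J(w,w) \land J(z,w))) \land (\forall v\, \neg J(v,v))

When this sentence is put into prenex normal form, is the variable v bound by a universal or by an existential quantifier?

universal

Move each ¬ inward, flipping quantifiers it crosses:
  (\forall w\, \exists z\, (\neg J(w,w) \lor \neg J(z,w))) \land (\forall v\, \neg J(v,v))
All bound variables are already distinct, so no renaming is needed.
Extract every quantifier outward, since the variables are now distinct and don't occur free across branches:
  \forall w\, \exists z\, \forall v\, ((\neg J(w,w) \lor \neg J(z,w)) \land \neg J(v,v))
The quantifier \forall v sits under an even number of negations, so it remains universal.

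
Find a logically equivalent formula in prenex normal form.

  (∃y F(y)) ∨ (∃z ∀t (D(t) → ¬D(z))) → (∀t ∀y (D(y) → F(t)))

First replace A → B with ¬A ∨ B.
  ¬((∃y F(y)) ∨ (∃z ∀t (¬D(t) ∨ ¬D(z)))) ∨ (∀t ∀y (¬D(y) ∨ F(t)))
Move each ¬ inward, flipping quantifiers it crosses:
  (∀y ¬F(y)) ∧ (∀z ∃t (D(t) ∧ D(z))) ∨ (∀t ∀y (¬D(y) ∨ F(t)))
Give each quantifier a distinct variable: t↦c, y↦z1.
  (∀y ¬F(y)) ∧ (∀z ∃t (D(t) ∧ D(z))) ∨ (∀c ∀z1 (¬D(z1) ∨ F(c)))
Pull the quantifiers to the front (each side's bound variable is not free in the other side):
  ∀y ∀z ∃t ∀c ∀z1 (¬F(y) ∧ D(t) ∧ D(z) ∨ ¬D(z1) ∨ F(c))

∀y ∀z ∃t ∀c ∀z1 (¬F(y) ∧ D(t) ∧ D(z) ∨ ¬D(z1) ∨ F(c))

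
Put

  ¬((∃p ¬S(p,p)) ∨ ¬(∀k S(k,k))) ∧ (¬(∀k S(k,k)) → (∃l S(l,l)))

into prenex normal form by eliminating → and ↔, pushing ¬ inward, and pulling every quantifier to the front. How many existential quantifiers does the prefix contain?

1

Eliminate → and ↔ using ¬ and ∨.
  ¬((∃p ¬S(p,p)) ∨ ¬(∀k S(k,k))) ∧ (¬¬(∀k S(k,k)) ∨ (∃l S(l,l)))
Move each ¬ inward, flipping quantifiers it crosses:
  (∀p S(p,p)) ∧ (∀k S(k,k)) ∧ ((∀k S(k,k)) ∨ (∃l S(l,l)))
Rename bound variables to avoid capture: k↦a.
  (∀p S(p,p)) ∧ (∀k S(k,k)) ∧ ((∀a S(a,a)) ∨ (∃l S(l,l)))
Extract every quantifier outward, since the variables are now distinct and don't occur free across branches:
  ∀p ∀k ∀a ∃l (S(p,p) ∧ S(k,k) ∧ (S(a,a) ∨ S(l,l)))
The prefix is ∀p ∀k ∀a ∃l: 3 universal, 1 existential.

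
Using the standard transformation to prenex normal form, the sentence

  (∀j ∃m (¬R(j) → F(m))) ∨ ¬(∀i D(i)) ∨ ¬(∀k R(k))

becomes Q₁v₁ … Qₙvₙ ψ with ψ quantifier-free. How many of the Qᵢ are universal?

First replace A → B with ¬A ∨ B.
  (∀j ∃m (¬¬R(j) ∨ F(m))) ∨ ¬(∀i D(i)) ∨ ¬(∀k R(k))
Push ¬ through the quantifiers and connectives to reach negation normal form:
  (∀j ∃m (R(j) ∨ F(m))) ∨ (∃i ¬D(i)) ∨ (∃k ¬R(k))
Extract every quantifier outward, since the variables are now distinct and don't occur free across branches:
  ∀j ∃m ∃i ∃k (R(j) ∨ F(m) ∨ ¬D(i) ∨ ¬R(k))
The prefix is ∀j ∃m ∃i ∃k: 1 universal, 3 existential.

1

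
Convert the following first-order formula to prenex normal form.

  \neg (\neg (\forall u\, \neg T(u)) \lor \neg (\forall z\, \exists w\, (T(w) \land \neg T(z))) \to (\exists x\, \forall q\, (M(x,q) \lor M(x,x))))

Eliminate → and ↔ using ¬ and ∨.
  \neg (\neg (\neg (\forall u\, \neg T(u)) \lor \neg (\forall z\, \exists w\, (T(w) \land \neg T(z)))) \lor (\exists x\, \forall q\, (M(x,q) \lor M(x,x))))
Push ¬ through the quantifiers and connectives to reach negation normal form:
  ((\exists u\, T(u)) \lor (\exists z\, \forall w\, (\neg T(w) \lor T(z)))) \land (\forall x\, \exists q\, (\neg M(x,q) \land \neg M(x,x)))
Finally move all quantifiers to the prefix:
  \exists u\, \exists z\, \forall w\, \forall x\, \exists q\, ((T(u) \lor \neg T(w) \lor T(z)) \land \neg M(x,q) \land \neg M(x,x))

\exists u\, \exists z\, \forall w\, \forall x\, \exists q\, ((T(u) \lor \neg T(w) \lor T(z)) \land \neg M(x,q) \land \neg M(x,x))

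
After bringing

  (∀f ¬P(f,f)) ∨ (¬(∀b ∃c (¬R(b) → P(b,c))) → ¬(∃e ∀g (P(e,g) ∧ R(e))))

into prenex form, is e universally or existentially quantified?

Eliminate → and ↔ using ¬ and ∨.
  (∀f ¬P(f,f)) ∨ ¬¬(∀b ∃c (¬¬R(b) ∨ P(b,c))) ∨ ¬(∃e ∀g (P(e,g) ∧ R(e)))
Drive negations inward (¬∀x A ≡ ∃x ¬A, ¬∃x A ≡ ∀x ¬A, De Morgan for ∧/∨):
  (∀f ¬P(f,f)) ∨ (∀b ∃c (R(b) ∨ P(b,c))) ∨ (∀e ∃g (¬P(e,g) ∨ ¬R(e)))
Pull the quantifiers to the front (each side's bound variable is not free in the other side):
  ∀f ∀b ∃c ∀e ∃g (¬P(f,f) ∨ R(b) ∨ P(b,c) ∨ ¬P(e,g) ∨ ¬R(e))
The quantifier ∃e sits under an odd number of negations (counting the antecedent side of each →), so it flips to ∀e.

universal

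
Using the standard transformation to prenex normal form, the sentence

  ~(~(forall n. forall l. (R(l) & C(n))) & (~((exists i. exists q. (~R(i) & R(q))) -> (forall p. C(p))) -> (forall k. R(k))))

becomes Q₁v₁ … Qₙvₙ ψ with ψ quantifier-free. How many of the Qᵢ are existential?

First replace A → B with ¬A ∨ B.
  ~(~(forall n. forall l. (R(l) & C(n))) & (~~(~(exists i. exists q. (~R(i) & R(q))) | (forall p. C(p))) | (forall k. R(k))))
Move each ¬ inward, flipping quantifiers it crosses:
  (forall n. forall l. (R(l) & C(n))) | (exists i. exists q. (~R(i) & R(q))) & (exists p. ~C(p)) & (exists k. ~R(k))
All bound variables are already distinct, so no renaming is needed.
Finally move all quantifiers to the prefix:
  forall n. forall l. exists i. exists q. exists p. exists k. (R(l) & C(n) | ~R(i) & R(q) & ~C(p) & ~R(k))
The prefix is forall n forall l exists i exists q exists p exists k: 2 universal, 4 existential.

4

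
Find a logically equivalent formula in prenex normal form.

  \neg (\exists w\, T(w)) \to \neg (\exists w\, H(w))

First replace A → B with ¬A ∨ B.
  \neg \neg (\exists w\, T(w)) \lor \neg (\exists w\, H(w))
Move each ¬ inward, flipping quantifiers it crosses:
  (\exists w\, T(w)) \lor (\forall w\, \neg H(w))
Give each quantifier a distinct variable: w↦c.
  (\exists w\, T(w)) \lor (\forall c\, \neg H(c))
Pull the quantifiers to the front (each side's bound variable is not free in the other side):
  \exists w\, \forall c\, (T(w) \lor \neg H(c))

\exists w\, \forall c\, (T(w) \lor \neg H(c))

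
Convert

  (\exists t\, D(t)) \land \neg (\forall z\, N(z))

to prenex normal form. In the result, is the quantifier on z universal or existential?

existential

Move each ¬ inward, flipping quantifiers it crosses:
  (\exists t\, D(t)) \land (\exists z\, \neg N(z))
All bound variables are already distinct, so no renaming is needed.
Pull the quantifiers to the front (each side's bound variable is not free in the other side):
  \exists t\, \exists z\, (D(t) \land \neg N(z))
The quantifier \forall z sits under an odd number of negations, so it flips to \exists z.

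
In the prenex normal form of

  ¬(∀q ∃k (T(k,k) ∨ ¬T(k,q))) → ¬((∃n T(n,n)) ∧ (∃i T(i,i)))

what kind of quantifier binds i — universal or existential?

universal

Rewrite implications/biconditionals: A → B as ¬A ∨ B.
  ¬¬(∀q ∃k (T(k,k) ∨ ¬T(k,q))) ∨ ¬((∃n T(n,n)) ∧ (∃i T(i,i)))
Push ¬ through the quantifiers and connectives to reach negation normal form:
  (∀q ∃k (T(k,k) ∨ ¬T(k,q))) ∨ (∀n ¬T(n,n)) ∨ (∀i ¬T(i,i))
All bound variables are already distinct, so no renaming is needed.
Pull the quantifiers to the front (each side's bound variable is not free in the other side):
  ∀q ∃k ∀n ∀i (T(k,k) ∨ ¬T(k,q) ∨ ¬T(n,n) ∨ ¬T(i,i))
The quantifier ∃i sits under an odd number of negations (counting the antecedent side of each →), so it flips to ∀i.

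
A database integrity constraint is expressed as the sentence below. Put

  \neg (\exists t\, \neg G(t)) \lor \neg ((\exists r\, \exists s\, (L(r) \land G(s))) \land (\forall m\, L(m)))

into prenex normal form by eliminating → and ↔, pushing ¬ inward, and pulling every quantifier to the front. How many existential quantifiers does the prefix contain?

Move each ¬ inward, flipping quantifiers it crosses:
  (\forall t\, G(t)) \lor (\forall r\, \forall s\, (\neg L(r) \lor \neg G(s))) \lor (\exists m\, \neg L(m))
All bound variables are already distinct, so no renaming is needed.
Finally move all quantifiers to the prefix:
  \forall t\, \forall r\, \forall s\, \exists m\, (G(t) \lor \neg L(r) \lor \neg G(s) \lor \neg L(m))
The prefix is \forall t \forall r \forall s \exists m: 3 universal, 1 existential.

1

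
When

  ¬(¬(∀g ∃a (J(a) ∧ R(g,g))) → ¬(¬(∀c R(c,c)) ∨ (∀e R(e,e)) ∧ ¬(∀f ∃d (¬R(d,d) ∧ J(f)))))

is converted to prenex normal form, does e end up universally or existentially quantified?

First replace A → B with ¬A ∨ B.
  ¬(¬¬(∀g ∃a (J(a) ∧ R(g,g))) ∨ ¬(¬(∀c R(c,c)) ∨ (∀e R(e,e)) ∧ ¬(∀f ∃d (¬R(d,d) ∧ J(f)))))
Move each ¬ inward, flipping quantifiers it crosses:
  (∃g ∀a (¬J(a) ∨ ¬R(g,g))) ∧ ((∃c ¬R(c,c)) ∨ (∀e R(e,e)) ∧ (∃f ∀d (R(d,d) ∨ ¬J(f))))
All bound variables are already distinct, so no renaming is needed.
Finally move all quantifiers to the prefix:
  ∃g ∀a ∃c ∀e ∃f ∀d ((¬J(a) ∨ ¬R(g,g)) ∧ (¬R(c,c) ∨ R(e,e) ∧ (R(d,d) ∨ ¬J(f))))
The quantifier ∀e sits under an even number of negations (counting the antecedent side of each →), so it remains universal.

universal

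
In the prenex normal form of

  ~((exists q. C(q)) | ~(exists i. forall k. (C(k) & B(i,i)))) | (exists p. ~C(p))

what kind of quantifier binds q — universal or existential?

universal

Drive negations inward (¬∀x A ≡ ∃x ¬A, ¬∃x A ≡ ∀x ¬A, De Morgan for ∧/∨):
  (forall q. ~C(q)) & (exists i. forall k. (C(k) & B(i,i))) | (exists p. ~C(p))
Finally move all quantifiers to the prefix:
  forall q. exists i. forall k. exists p. (~C(q) & C(k) & B(i,i) | ~C(p))
The quantifier exists q sits under an odd number of negations, so it flips to forall q.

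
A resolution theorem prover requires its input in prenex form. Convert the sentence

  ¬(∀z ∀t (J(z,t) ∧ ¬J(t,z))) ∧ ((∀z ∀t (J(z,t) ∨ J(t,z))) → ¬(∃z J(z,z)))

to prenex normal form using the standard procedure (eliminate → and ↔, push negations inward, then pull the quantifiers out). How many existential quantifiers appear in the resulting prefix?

4

Rewrite implications/biconditionals: A → B as ¬A ∨ B.
  ¬(∀z ∀t (J(z,t) ∧ ¬J(t,z))) ∧ (¬(∀z ∀t (J(z,t) ∨ J(t,z))) ∨ ¬(∃z J(z,z)))
Push ¬ through the quantifiers and connectives to reach negation normal form:
  (∃z ∃t (¬J(z,t) ∨ J(t,z))) ∧ ((∃z ∃t (¬J(z,t) ∧ ¬J(t,z))) ∨ (∀z ¬J(z,z)))
Standardize variables apart so no two quantifiers bind the same name: z↦q, t↦a, z↦x1.
  (∃z ∃t (¬J(z,t) ∨ J(t,z))) ∧ ((∃q ∃a (¬J(q,a) ∧ ¬J(a,q))) ∨ (∀x1 ¬J(x1,x1)))
Extract every quantifier outward, since the variables are now distinct and don't occur free across branches:
  ∃z ∃t ∃q ∃a ∀x1 ((¬J(z,t) ∨ J(t,z)) ∧ (¬J(q,a) ∧ ¬J(a,q) ∨ ¬J(x1,x1)))
The prefix is ∃z ∃t ∃q ∃a ∀x1: 1 universal, 4 existential.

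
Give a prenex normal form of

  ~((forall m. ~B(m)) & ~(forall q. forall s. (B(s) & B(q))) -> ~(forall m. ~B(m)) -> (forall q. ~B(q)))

forall m. exists q. exists s. exists c. exists v. (~B(m) & (~B(s) | ~B(q)) & B(c) & B(v))

First replace A → B with ¬A ∨ B.
  ~(~((forall m. ~B(m)) & ~(forall q. forall s. (B(s) & B(q)))) | ~~(forall m. ~B(m)) | (forall q. ~B(q)))
Move each ¬ inward, flipping quantifiers it crosses:
  (forall m. ~B(m)) & (exists q. exists s. (~B(s) | ~B(q))) & (exists m. B(m)) & (exists q. B(q))
Give each quantifier a distinct variable: m↦c, q↦v.
  (forall m. ~B(m)) & (exists q. exists s. (~B(s) | ~B(q))) & (exists c. B(c)) & (exists v. B(v))
Extract every quantifier outward, since the variables are now distinct and don't occur free across branches:
  forall m. exists q. exists s. exists c. exists v. (~B(m) & (~B(s) | ~B(q)) & B(c) & B(v))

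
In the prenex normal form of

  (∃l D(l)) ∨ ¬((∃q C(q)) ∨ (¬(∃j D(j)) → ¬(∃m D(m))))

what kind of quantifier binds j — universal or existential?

universal

First replace A → B with ¬A ∨ B.
  (∃l D(l)) ∨ ¬((∃q C(q)) ∨ ¬¬(∃j D(j)) ∨ ¬(∃m D(m)))
Drive negations inward (¬∀x A ≡ ∃x ¬A, ¬∃x A ≡ ∀x ¬A, De Morgan for ∧/∨):
  (∃l D(l)) ∨ (∀q ¬C(q)) ∧ (∀j ¬D(j)) ∧ (∃m D(m))
All bound variables are already distinct, so no renaming is needed.
Extract every quantifier outward, since the variables are now distinct and don't occur free across branches:
  ∃l ∀q ∀j ∃m (D(l) ∨ ¬C(q) ∧ ¬D(j) ∧ D(m))
The quantifier ∃j sits under an odd number of negations (counting the antecedent side of each →), so it flips to ∀j.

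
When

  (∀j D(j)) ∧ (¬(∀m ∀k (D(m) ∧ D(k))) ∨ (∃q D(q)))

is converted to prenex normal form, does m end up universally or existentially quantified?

Push ¬ through the quantifiers and connectives to reach negation normal form:
  (∀j D(j)) ∧ ((∃m ∃k (¬D(m) ∨ ¬D(k))) ∨ (∃q D(q)))
All bound variables are already distinct, so no renaming is needed.
Extract every quantifier outward, since the variables are now distinct and don't occur free across branches:
  ∀j ∃m ∃k ∃q (D(j) ∧ (¬D(m) ∨ ¬D(k) ∨ D(q)))
The quantifier ∀m sits under an odd number of negations, so it flips to ∃m.

existential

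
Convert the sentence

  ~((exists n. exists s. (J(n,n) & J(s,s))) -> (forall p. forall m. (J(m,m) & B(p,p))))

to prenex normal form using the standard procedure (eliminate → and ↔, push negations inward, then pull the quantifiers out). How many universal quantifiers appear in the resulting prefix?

0

Rewrite implications/biconditionals: A → B as ¬A ∨ B.
  ~(~(exists n. exists s. (J(n,n) & J(s,s))) | (forall p. forall m. (J(m,m) & B(p,p))))
Drive negations inward (¬∀x A ≡ ∃x ¬A, ¬∃x A ≡ ∀x ¬A, De Morgan for ∧/∨):
  (exists n. exists s. (J(n,n) & J(s,s))) & (exists p. exists m. (~J(m,m) | ~B(p,p)))
Finally move all quantifiers to the prefix:
  exists n. exists s. exists p. exists m. (J(n,n) & J(s,s) & (~J(m,m) | ~B(p,p)))
The prefix is exists n exists s exists p exists m: 0 universal, 4 existential.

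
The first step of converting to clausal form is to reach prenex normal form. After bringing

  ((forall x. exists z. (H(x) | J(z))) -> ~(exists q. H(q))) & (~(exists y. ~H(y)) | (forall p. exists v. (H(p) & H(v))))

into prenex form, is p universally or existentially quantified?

First replace A → B with ¬A ∨ B.
  (~(forall x. exists z. (H(x) | J(z))) | ~(exists q. H(q))) & (~(exists y. ~H(y)) | (forall p. exists v. (H(p) & H(v))))
Push ¬ through the quantifiers and connectives to reach negation normal form:
  ((exists x. forall z. (~H(x) & ~J(z))) | (forall q. ~H(q))) & ((forall y. H(y)) | (forall p. exists v. (H(p) & H(v))))
Finally move all quantifiers to the prefix:
  exists x. forall z. forall q. forall y. forall p. exists v. ((~H(x) & ~J(z) | ~H(q)) & (H(y) | H(p) & H(v)))
The quantifier forall p sits under an even number of negations (counting the antecedent side of each →), so it remains universal.

universal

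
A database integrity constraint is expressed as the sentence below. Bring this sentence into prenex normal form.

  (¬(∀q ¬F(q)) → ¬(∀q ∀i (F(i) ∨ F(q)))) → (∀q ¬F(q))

Rewrite implications/biconditionals: A → B as ¬A ∨ B.
  ¬(¬¬(∀q ¬F(q)) ∨ ¬(∀q ∀i (F(i) ∨ F(q)))) ∨ (∀q ¬F(q))
Push ¬ through the quantifiers and connectives to reach negation normal form:
  (∃q F(q)) ∧ (∀q ∀i (F(i) ∨ F(q))) ∨ (∀q ¬F(q))
Give each quantifier a distinct variable: q↦w1, q↦s.
  (∃q F(q)) ∧ (∀w1 ∀i (F(i) ∨ F(w1))) ∨ (∀s ¬F(s))
Pull the quantifiers to the front (each side's bound variable is not free in the other side):
  ∃q ∀w1 ∀i ∀s (F(q) ∧ (F(i) ∨ F(w1)) ∨ ¬F(s))

∃q ∀w1 ∀i ∀s (F(q) ∧ (F(i) ∨ F(w1)) ∨ ¬F(s))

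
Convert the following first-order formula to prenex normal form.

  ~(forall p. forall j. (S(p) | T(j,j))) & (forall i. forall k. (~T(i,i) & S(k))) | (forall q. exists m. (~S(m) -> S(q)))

exists p. exists j. forall i. forall k. forall q. exists m. (~S(p) & ~T(j,j) & ~T(i,i) & S(k) | S(m) | S(q))

Eliminate → and ↔ using ¬ and ∨.
  ~(forall p. forall j. (S(p) | T(j,j))) & (forall i. forall k. (~T(i,i) & S(k))) | (forall q. exists m. (~~S(m) | S(q)))
Drive negations inward (¬∀x A ≡ ∃x ¬A, ¬∃x A ≡ ∀x ¬A, De Morgan for ∧/∨):
  (exists p. exists j. (~S(p) & ~T(j,j))) & (forall i. forall k. (~T(i,i) & S(k))) | (forall q. exists m. (S(m) | S(q)))
All bound variables are already distinct, so no renaming is needed.
Pull the quantifiers to the front (each side's bound variable is not free in the other side):
  exists p. exists j. forall i. forall k. forall q. exists m. (~S(p) & ~T(j,j) & ~T(i,i) & S(k) | S(m) | S(q))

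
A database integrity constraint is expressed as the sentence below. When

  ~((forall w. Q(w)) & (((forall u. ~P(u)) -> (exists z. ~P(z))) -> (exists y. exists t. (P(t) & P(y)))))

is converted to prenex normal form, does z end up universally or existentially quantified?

existential

First replace A → B with ¬A ∨ B.
  ~((forall w. Q(w)) & (~(~(forall u. ~P(u)) | (exists z. ~P(z))) | (exists y. exists t. (P(t) & P(y)))))
Move each ¬ inward, flipping quantifiers it crosses:
  (exists w. ~Q(w)) | ((exists u. P(u)) | (exists z. ~P(z))) & (forall y. forall t. (~P(t) | ~P(y)))
All bound variables are already distinct, so no renaming is needed.
Pull the quantifiers to the front (each side's bound variable is not free in the other side):
  exists w. exists u. exists z. forall y. forall t. (~Q(w) | (P(u) | ~P(z)) & (~P(t) | ~P(y)))
The quantifier exists z sits under an even number of negations (counting the antecedent side of each →), so it remains existential.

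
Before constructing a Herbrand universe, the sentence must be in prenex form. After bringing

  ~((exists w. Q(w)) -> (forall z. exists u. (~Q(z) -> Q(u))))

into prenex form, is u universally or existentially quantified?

Rewrite implications/biconditionals: A → B as ¬A ∨ B.
  ~(~(exists w. Q(w)) | (forall z. exists u. (~~Q(z) | Q(u))))
Drive negations inward (¬∀x A ≡ ∃x ¬A, ¬∃x A ≡ ∀x ¬A, De Morgan for ∧/∨):
  (exists w. Q(w)) & (exists z. forall u. (~Q(z) & ~Q(u)))
Extract every quantifier outward, since the variables are now distinct and don't occur free across branches:
  exists w. exists z. forall u. (Q(w) & ~Q(z) & ~Q(u))
The quantifier exists u sits under an odd number of negations (counting the antecedent side of each →), so it flips to forall u.

universal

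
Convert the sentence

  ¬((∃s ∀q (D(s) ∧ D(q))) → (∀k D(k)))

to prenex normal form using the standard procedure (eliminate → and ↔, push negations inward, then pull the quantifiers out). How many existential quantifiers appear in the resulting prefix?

Rewrite implications/biconditionals: A → B as ¬A ∨ B.
  ¬(¬(∃s ∀q (D(s) ∧ D(q))) ∨ (∀k D(k)))
Push ¬ through the quantifiers and connectives to reach negation normal form:
  (∃s ∀q (D(s) ∧ D(q))) ∧ (∃k ¬D(k))
All bound variables are already distinct, so no renaming is needed.
Finally move all quantifiers to the prefix:
  ∃s ∀q ∃k (D(s) ∧ D(q) ∧ ¬D(k))
The prefix is ∃s ∀q ∃k: 1 universal, 2 existential.

2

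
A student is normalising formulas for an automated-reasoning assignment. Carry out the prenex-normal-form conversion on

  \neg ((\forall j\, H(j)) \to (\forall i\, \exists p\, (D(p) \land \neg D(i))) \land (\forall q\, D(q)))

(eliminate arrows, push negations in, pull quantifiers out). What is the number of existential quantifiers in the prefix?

Eliminate → and ↔ using ¬ and ∨.
  \neg (\neg (\forall j\, H(j)) \lor (\forall i\, \exists p\, (D(p) \land \neg D(i))) \land (\forall q\, D(q)))
Move each ¬ inward, flipping quantifiers it crosses:
  (\forall j\, H(j)) \land ((\exists i\, \forall p\, (\neg D(p) \lor D(i))) \lor (\exists q\, \neg D(q)))
All bound variables are already distinct, so no renaming is needed.
Pull the quantifiers to the front (each side's bound variable is not free in the other side):
  \forall j\, \exists i\, \forall p\, \exists q\, (H(j) \land (\neg D(p) \lor D(i) \lor \neg D(q)))
The prefix is \forall j \exists i \forall p \exists q: 2 universal, 2 existential.

2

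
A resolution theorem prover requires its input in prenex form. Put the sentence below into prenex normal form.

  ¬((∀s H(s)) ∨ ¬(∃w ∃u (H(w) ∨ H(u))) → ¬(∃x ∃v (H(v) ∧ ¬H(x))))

First replace A → B with ¬A ∨ B.
  ¬(¬((∀s H(s)) ∨ ¬(∃w ∃u (H(w) ∨ H(u)))) ∨ ¬(∃x ∃v (H(v) ∧ ¬H(x))))
Push ¬ through the quantifiers and connectives to reach negation normal form:
  ((∀s H(s)) ∨ (∀w ∀u (¬H(w) ∧ ¬H(u)))) ∧ (∃x ∃v (H(v) ∧ ¬H(x)))
Pull the quantifiers to the front (each side's bound variable is not free in the other side):
  ∀s ∀w ∀u ∃x ∃v ((H(s) ∨ ¬H(w) ∧ ¬H(u)) ∧ H(v) ∧ ¬H(x))

∀s ∀w ∀u ∃x ∃v ((H(s) ∨ ¬H(w) ∧ ¬H(u)) ∧ H(v) ∧ ¬H(x))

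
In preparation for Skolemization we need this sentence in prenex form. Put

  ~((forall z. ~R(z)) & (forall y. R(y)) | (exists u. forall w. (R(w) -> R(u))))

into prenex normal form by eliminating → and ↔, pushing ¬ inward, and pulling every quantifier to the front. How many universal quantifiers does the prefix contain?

Eliminate → and ↔ using ¬ and ∨.
  ~((forall z. ~R(z)) & (forall y. R(y)) | (exists u. forall w. (~R(w) | R(u))))
Move each ¬ inward, flipping quantifiers it crosses:
  ((exists z. R(z)) | (exists y. ~R(y))) & (forall u. exists w. (R(w) & ~R(u)))
All bound variables are already distinct, so no renaming is needed.
Extract every quantifier outward, since the variables are now distinct and don't occur free across branches:
  exists z. exists y. forall u. exists w. ((R(z) | ~R(y)) & R(w) & ~R(u))
The prefix is exists z exists y forall u exists w: 1 universal, 3 existential.

1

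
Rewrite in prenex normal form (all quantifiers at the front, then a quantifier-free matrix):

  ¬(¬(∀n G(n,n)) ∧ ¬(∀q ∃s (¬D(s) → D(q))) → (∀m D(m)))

∃n ∃q ∀s ∃m (¬G(n,n) ∧ ¬D(s) ∧ ¬D(q) ∧ ¬D(m))

Rewrite implications/biconditionals: A → B as ¬A ∨ B.
  ¬(¬(¬(∀n G(n,n)) ∧ ¬(∀q ∃s (¬¬D(s) ∨ D(q)))) ∨ (∀m D(m)))
Move each ¬ inward, flipping quantifiers it crosses:
  (∃n ¬G(n,n)) ∧ (∃q ∀s (¬D(s) ∧ ¬D(q))) ∧ (∃m ¬D(m))
Pull the quantifiers to the front (each side's bound variable is not free in the other side):
  ∃n ∃q ∀s ∃m (¬G(n,n) ∧ ¬D(s) ∧ ¬D(q) ∧ ¬D(m))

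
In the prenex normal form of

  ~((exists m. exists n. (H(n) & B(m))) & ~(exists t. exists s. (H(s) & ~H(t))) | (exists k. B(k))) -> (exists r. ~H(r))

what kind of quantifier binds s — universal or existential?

universal

Eliminate → and ↔ using ¬ and ∨.
  ~~((exists m. exists n. (H(n) & B(m))) & ~(exists t. exists s. (H(s) & ~H(t))) | (exists k. B(k))) | (exists r. ~H(r))
Move each ¬ inward, flipping quantifiers it crosses:
  (exists m. exists n. (H(n) & B(m))) & (forall t. forall s. (~H(s) | H(t))) | (exists k. B(k)) | (exists r. ~H(r))
All bound variables are already distinct, so no renaming is needed.
Pull the quantifiers to the front (each side's bound variable is not free in the other side):
  exists m. exists n. forall t. forall s. exists k. exists r. (H(n) & B(m) & (~H(s) | H(t)) | B(k) | ~H(r))
The quantifier exists s sits under an odd number of negations (counting the antecedent side of each →), so it flips to forall s.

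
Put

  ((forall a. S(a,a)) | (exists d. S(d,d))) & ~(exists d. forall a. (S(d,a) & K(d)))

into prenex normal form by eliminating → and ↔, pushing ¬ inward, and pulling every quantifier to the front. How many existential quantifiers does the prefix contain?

2

Drive negations inward (¬∀x A ≡ ∃x ¬A, ¬∃x A ≡ ∀x ¬A, De Morgan for ∧/∨):
  ((forall a. S(a,a)) | (exists d. S(d,d))) & (forall d. exists a. (~S(d,a) | ~K(d)))
Standardize variables apart so no two quantifiers bind the same name: d↦x1, a↦t.
  ((forall a. S(a,a)) | (exists d. S(d,d))) & (forall x1. exists t. (~S(x1,t) | ~K(x1)))
Pull the quantifiers to the front (each side's bound variable is not free in the other side):
  forall a. exists d. forall x1. exists t. ((S(a,a) | S(d,d)) & (~S(x1,t) | ~K(x1)))
The prefix is forall a exists d forall x1 exists t: 2 universal, 2 existential.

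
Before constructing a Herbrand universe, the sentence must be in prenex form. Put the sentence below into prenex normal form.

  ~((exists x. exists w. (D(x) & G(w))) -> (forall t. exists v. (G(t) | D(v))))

exists x. exists w. exists t. forall v. (D(x) & G(w) & ~G(t) & ~D(v))

First replace A → B with ¬A ∨ B.
  ~(~(exists x. exists w. (D(x) & G(w))) | (forall t. exists v. (G(t) | D(v))))
Push ¬ through the quantifiers and connectives to reach negation normal form:
  (exists x. exists w. (D(x) & G(w))) & (exists t. forall v. (~G(t) & ~D(v)))
Finally move all quantifiers to the prefix:
  exists x. exists w. exists t. forall v. (D(x) & G(w) & ~G(t) & ~D(v))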